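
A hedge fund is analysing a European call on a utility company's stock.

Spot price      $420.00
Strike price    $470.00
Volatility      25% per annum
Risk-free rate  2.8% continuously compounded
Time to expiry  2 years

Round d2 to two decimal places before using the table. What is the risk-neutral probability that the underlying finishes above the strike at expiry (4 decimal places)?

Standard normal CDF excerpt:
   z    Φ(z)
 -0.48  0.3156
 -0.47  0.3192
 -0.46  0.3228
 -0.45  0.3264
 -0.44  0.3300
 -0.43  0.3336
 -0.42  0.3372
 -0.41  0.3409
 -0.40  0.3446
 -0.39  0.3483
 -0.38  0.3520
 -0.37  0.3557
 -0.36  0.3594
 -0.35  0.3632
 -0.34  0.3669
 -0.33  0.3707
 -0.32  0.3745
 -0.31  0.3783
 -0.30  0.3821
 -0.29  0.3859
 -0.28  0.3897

0.3669

σ√T = 0.25·√2 = 0.3536
d₁ = [ln(420/470) + (0.028 + 0.25²/2)·2] / 0.3536 = [-0.1125 + 0.1185] / 0.3536 = 0.0170 ≈ 0.02
d₂ = d₁ − σ√T = 0.0170 − 0.3536 = -0.3365 ≈ -0.34
Pr(exercise) under Q = N(d₂) = 0.3669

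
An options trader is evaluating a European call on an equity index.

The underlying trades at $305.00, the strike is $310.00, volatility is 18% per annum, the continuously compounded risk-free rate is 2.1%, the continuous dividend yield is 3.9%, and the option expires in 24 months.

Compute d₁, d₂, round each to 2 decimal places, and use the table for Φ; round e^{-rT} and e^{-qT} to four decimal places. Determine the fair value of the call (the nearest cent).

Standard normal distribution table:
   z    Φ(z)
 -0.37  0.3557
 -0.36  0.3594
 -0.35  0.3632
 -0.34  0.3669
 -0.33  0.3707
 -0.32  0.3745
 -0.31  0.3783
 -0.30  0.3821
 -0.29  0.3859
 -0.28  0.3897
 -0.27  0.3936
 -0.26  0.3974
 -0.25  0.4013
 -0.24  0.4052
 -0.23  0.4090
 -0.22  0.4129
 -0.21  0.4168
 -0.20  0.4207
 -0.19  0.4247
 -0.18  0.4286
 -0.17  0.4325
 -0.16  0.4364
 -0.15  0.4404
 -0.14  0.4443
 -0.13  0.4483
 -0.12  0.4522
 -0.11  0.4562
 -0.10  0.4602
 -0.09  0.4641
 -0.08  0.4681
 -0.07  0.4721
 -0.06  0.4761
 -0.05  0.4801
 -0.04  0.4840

σ√T = 0.18·√2 = 0.2546
d₁ = [ln(305/310) + (0.021 − 0.039 + 0.18²/2)·2] / 0.2546 = [-0.0163 − 0.0036] / 0.2546 = -0.0780 ⇒ -0.08
d₂ = d₁ − σ√T = -0.0780 − 0.2546 = -0.3326 ⇒ -0.33
e^(−qT) = e^(−0.039·2) = 0.9250;  e^(−rT) = e^(−0.021·2) = 0.9589
N(d₁) = N(-0.08) = 0.4681;  N(d₂) = N(-0.33) = 0.3707
C = 305·0.9250·0.4681 − 310·0.9589·0.3707 = 132.0627 − 110.1939 = 21.8688

$21.87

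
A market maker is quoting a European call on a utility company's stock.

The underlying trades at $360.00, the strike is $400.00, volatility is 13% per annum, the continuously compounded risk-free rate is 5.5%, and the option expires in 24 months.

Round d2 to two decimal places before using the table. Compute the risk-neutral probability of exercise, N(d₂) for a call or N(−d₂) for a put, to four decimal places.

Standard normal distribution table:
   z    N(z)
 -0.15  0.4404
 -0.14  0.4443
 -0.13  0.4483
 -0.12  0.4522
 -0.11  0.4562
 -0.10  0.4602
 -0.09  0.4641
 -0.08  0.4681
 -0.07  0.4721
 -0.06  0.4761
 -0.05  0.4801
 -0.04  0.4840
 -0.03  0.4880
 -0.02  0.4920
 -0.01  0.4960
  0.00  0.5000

0.4721

σ√T = 0.13·√2 = 0.1838
d₁ = [ln(360/400) + (0.055 + ½·0.13²)·2] / (σ√T) = (-0.1054 + 0.1269) / 0.1838 = 0.1172 ⇒ 0.12
d₂ = 0.1172 − 0.1838 = -0.0667 ⇒ -0.07
Risk-neutral Pr[S_T > K] = N(d₂) = N(-0.07) = 0.4721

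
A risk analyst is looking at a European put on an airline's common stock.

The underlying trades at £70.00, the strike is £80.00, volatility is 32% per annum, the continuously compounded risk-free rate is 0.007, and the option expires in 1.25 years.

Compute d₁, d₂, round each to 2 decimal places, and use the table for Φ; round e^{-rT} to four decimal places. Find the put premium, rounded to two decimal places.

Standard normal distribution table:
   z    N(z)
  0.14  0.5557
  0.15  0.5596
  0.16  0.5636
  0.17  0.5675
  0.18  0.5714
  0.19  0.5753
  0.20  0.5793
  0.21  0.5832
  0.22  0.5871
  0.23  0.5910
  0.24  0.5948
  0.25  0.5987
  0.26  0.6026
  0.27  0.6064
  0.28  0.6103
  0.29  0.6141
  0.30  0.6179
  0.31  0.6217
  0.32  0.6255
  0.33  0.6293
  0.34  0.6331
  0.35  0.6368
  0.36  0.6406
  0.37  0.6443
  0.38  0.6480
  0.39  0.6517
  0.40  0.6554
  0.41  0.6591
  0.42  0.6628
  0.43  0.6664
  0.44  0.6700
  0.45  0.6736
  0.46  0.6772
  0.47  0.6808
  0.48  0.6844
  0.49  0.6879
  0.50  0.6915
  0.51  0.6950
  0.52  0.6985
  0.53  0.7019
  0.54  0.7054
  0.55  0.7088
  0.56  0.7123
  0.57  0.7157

σ√T = 0.32 × 1.1180 = 0.3578
d₁ = [ln(70/80) + (0.007 + 0.32²/2)·1.25] / 0.3578 = [-0.1335 + 0.0728] / 0.3578 = -0.1699 ⇒ -0.17
d₂ = d₁ − σ√T = -0.1699 − 0.3578 = -0.5277 ⇒ -0.53
e^(−rT) = e^(−0.007·1.25) = 0.9913
N(−d₂) = N(0.53) = 0.7019;  N(−d₁) = N(0.17) = 0.5675
P = 80·0.9913·0.7019 − 70·0.5675 = 55.6635 − 39.7250 = 15.9385

£15.94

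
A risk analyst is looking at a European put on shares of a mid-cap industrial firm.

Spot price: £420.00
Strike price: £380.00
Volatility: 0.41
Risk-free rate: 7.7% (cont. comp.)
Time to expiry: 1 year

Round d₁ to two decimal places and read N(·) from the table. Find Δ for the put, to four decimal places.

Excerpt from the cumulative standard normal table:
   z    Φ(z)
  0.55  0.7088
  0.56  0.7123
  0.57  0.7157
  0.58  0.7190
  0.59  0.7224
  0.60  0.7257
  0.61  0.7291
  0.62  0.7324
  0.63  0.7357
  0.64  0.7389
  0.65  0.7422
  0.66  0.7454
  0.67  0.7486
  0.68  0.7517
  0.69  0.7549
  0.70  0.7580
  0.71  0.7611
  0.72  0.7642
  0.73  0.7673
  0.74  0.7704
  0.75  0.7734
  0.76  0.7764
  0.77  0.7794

-0.2611

σ√T = 0.41 × 1.0000 = 0.4100
d₁ = [ln(420/380) + (0.077 + 0.41²/2)·1] / 0.4100 = [0.1001 + 0.1610] / 0.4100 = 0.6369 → 0.64
N(d₁) = N(0.64) = 0.7389
Δ_put = N(d₁) − 1 = 0.7389 − 1 = -0.2611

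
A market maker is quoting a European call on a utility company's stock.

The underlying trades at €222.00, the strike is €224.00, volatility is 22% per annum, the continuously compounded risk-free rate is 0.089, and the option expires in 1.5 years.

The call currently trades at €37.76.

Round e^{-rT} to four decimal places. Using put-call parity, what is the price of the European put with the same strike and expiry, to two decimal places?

€11.76

e^(−rT) = e^(−0.089·1.5) = 0.8750
Put-call parity: C − P = S − K·e^(−rT) = 222 − 224·0.8750 = 222 − 196.0000 = 26.0000
P = C − (C − P) = 37.76 − (26.0000) = 11.7600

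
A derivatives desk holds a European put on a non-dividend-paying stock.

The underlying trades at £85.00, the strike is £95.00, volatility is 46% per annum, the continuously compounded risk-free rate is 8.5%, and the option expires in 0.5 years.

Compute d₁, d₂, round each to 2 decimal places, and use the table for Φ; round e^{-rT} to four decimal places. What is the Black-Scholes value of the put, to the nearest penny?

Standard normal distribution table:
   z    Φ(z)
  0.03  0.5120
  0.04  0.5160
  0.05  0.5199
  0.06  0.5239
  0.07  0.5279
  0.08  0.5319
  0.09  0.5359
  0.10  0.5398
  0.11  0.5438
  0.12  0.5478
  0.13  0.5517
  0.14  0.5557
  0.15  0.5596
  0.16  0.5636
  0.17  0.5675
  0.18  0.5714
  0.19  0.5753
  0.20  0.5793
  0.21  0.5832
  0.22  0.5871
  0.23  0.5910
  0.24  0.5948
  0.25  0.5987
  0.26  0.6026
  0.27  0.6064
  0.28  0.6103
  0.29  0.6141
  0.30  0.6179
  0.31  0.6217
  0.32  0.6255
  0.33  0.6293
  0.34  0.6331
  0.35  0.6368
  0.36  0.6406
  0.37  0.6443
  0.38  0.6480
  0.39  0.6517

T = 0.5;  σ√T = 0.3253
d₁ = [ln(85/95) + (0.085 + 0.46²/2)·0.5] / 0.3253 = [-0.1112 + 0.0954] / 0.3253 = -0.0487 ≈ -0.05
d₂ = d₁ − σ√T = -0.0487 − 0.3253 = -0.3739 ≈ -0.37
e^(−rT) = e^(−0.085·0.5) = 0.9584
P = 95·0.9584·N(0.37) − 85·N(0.05) = 95·0.9584·0.6443 − 85·0.5199 = 58.6622 − 44.1915 = 14.4707

£14.47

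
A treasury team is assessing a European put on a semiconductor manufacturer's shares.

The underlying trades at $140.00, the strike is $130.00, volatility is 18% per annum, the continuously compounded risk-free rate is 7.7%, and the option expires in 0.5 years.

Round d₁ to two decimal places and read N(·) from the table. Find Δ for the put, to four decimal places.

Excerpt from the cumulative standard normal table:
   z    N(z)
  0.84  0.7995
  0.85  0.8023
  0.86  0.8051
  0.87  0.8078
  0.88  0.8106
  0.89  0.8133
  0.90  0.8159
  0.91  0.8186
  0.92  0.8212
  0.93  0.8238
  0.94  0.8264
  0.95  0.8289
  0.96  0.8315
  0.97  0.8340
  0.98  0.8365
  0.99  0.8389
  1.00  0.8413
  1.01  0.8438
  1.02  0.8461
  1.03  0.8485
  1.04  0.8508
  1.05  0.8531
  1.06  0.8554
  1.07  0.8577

T = 0.5;  σ√T = 0.1273
d₁ = [ln(140/130) + (0.077 + 0.18²/2)·0.5] / 0.1273 = [0.0741 + 0.0466] / 0.1273 = 0.9484 ≈ 0.95
N(d₁) = N(0.95) = 0.8289
Δ_put = N(d₁) − 1 = 0.8289 − 1 = -0.1711

-0.1711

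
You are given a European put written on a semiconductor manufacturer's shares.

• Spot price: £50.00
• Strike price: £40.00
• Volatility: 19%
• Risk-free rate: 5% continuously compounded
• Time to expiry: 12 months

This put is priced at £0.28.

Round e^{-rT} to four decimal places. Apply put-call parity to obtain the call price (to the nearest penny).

£12.23

exp(−rT) = exp(−0.05·1) = 0.9512
Put-call parity: C − P = S − K·e^(−rT) = 50 − 40·0.9512 = 50 − 38.0480 = 11.9520
C = P + (C − P) = 0.28 + (11.9520) = 12.2320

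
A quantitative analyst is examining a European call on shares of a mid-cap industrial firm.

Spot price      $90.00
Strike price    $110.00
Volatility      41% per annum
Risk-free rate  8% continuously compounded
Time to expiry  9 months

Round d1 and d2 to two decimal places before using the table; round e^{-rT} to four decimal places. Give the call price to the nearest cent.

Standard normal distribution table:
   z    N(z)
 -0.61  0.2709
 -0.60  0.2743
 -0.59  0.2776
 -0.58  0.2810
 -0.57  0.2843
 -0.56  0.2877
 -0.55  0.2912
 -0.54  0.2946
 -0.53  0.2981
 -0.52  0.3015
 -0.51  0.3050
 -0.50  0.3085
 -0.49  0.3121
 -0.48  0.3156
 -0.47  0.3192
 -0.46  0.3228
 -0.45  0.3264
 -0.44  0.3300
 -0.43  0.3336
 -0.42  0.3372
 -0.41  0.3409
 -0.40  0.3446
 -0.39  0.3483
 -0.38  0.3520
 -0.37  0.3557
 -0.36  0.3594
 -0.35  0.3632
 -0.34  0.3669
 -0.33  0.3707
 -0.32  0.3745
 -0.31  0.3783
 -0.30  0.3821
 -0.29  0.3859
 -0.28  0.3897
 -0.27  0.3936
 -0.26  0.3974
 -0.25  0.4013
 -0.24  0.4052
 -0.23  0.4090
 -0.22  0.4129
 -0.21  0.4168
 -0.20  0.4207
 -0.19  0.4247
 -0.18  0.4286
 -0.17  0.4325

$7.71

T = 0.75;  σ√T = 0.3551
d₁ = [ln(90/110) + (0.08 + 0.41²/2)·0.75] / 0.3551 = [-0.2007 + 0.1230] / 0.3551 = -0.2186 ≈ -0.22
d₂ = d₁ − σ√T = -0.2186 − 0.3551 = -0.5737 ≈ -0.57
e^(−rT) = e^(−0.08·0.75) = 0.9418
N(d₁) = N(-0.22) = 0.4129;  N(d₂) = N(-0.57) = 0.2843
C = 90·0.4129 − 110·0.9418·0.2843 = 37.1610 − 29.4529 = 7.7081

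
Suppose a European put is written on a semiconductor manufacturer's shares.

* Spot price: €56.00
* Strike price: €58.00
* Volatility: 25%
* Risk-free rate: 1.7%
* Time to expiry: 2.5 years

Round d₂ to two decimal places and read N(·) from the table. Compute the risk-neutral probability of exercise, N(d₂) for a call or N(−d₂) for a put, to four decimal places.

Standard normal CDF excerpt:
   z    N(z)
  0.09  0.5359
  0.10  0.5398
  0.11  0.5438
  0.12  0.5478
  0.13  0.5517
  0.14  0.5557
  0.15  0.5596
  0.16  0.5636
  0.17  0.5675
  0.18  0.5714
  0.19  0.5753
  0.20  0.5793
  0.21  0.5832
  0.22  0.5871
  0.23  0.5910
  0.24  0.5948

0.5714

σ√T = 0.25·√2.5 = 0.3953
ln(S/K) + (r + σ²/2)T = ln(56/58) + (0.017 + 0.25²/2)·2.5 = -0.0351 + 0.1206 = 0.0855
d₁ = 0.0855 / 0.3953 = 0.2164 ≈ 0.22
d₂ = d₁ − σ√T = 0.2164 − 0.3953 = -0.1789 ≈ -0.18
Pr(exercise) under Q = N(−d₂) = N(0.18) = 0.5714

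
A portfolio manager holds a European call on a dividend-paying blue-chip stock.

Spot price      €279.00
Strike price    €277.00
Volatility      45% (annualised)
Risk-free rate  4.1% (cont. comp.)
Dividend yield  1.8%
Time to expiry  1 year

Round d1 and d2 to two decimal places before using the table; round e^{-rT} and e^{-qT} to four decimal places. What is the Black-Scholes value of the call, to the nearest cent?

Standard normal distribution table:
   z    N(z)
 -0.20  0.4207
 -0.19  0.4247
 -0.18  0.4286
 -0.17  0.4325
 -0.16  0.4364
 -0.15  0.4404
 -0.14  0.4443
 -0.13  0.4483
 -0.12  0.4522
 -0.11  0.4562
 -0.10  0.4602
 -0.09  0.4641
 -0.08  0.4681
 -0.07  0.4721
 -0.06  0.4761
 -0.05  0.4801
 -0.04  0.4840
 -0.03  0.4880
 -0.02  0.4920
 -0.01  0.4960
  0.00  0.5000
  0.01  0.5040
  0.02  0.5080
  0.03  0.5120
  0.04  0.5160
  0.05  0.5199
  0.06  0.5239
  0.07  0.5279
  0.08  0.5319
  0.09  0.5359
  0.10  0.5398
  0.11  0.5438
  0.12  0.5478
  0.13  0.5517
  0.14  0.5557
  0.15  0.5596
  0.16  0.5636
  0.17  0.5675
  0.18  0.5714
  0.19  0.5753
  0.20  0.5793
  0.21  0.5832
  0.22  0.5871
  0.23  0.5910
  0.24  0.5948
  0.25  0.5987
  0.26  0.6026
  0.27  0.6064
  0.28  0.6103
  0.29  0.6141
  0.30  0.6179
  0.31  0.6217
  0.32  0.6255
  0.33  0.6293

T = 1;  σ√T = 0.4500
d₁ = [ln(279/277) + (0.041 − 0.018 + 0.45²/2)·1] / 0.4500 = [0.0072 + 0.1243] / 0.4500 = 0.2921 ≈ 0.29
d₂ = d₁ − σ√T = 0.2921 − 0.4500 = -0.1579 ≈ -0.16
e^(−qT) = e^(−0.018·1) = 0.9822;  e^(−rT) = e^(−0.041·1) = 0.9598
C = 279·0.9822·N(0.29) − 277·0.9598·N(-0.16) = 279·0.9822·0.6141 − 277·0.9598·0.4364 = 168.2842 − 116.0233 = 52.2608

€52.26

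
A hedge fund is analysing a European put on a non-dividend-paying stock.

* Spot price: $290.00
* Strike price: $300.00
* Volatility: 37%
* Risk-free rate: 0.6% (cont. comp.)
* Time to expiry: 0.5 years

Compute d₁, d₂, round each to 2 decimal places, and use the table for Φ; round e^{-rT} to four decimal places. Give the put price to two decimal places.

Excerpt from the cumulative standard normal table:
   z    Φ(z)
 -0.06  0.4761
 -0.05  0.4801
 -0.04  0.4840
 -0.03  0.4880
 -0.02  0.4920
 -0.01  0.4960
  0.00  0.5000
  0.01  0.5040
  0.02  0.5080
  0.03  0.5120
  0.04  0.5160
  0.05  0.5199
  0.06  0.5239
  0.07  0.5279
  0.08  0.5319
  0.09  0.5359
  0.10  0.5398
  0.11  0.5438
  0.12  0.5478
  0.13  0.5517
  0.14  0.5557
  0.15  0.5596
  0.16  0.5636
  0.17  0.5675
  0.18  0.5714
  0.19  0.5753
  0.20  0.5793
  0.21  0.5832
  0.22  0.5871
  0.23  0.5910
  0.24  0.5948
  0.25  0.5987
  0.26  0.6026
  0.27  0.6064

$35.23

σ√T = 0.37·√0.5 = 0.2616
d₁ = [ln(290/300) + (0.006 + 0.37²/2)·0.5] / 0.2616 = [-0.0339 + 0.0372] / 0.2616 = 0.0127 → 0.01
d₂ = d₁ − σ√T = 0.0127 − 0.2616 = -0.2489 → -0.25
exp(−rT) = exp(−0.006·0.5) = 0.9970
N(−d₂) = N(0.25) = 0.5987;  N(−d₁) = N(-0.01) = 0.4960
P = 300·0.9970·0.5987 − 290·0.4960 = 179.0712 − 143.8400 = 35.2312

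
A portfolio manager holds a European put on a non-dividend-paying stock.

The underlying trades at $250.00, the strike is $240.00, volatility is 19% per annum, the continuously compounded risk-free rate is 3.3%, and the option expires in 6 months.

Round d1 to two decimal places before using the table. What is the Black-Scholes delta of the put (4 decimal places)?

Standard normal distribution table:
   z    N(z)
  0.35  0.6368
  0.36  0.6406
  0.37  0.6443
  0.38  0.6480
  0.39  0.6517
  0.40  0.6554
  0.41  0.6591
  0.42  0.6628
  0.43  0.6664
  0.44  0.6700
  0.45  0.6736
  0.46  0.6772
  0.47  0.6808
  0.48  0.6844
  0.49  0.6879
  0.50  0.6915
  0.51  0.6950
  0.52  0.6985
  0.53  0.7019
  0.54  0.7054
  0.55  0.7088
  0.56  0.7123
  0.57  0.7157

σ√T = 0.19 × 0.7071 = 0.1344
d₁ = [ln(250/240) + (0.033 + 0.19²/2)·0.5] / 0.1344 = [0.0408 + 0.0255] / 0.1344 = 0.4938 → 0.49
N(d₁) = N(0.49) = 0.6879
Δ_put = N(d₁) − 1 = 0.6879 − 1 = -0.3121

-0.3121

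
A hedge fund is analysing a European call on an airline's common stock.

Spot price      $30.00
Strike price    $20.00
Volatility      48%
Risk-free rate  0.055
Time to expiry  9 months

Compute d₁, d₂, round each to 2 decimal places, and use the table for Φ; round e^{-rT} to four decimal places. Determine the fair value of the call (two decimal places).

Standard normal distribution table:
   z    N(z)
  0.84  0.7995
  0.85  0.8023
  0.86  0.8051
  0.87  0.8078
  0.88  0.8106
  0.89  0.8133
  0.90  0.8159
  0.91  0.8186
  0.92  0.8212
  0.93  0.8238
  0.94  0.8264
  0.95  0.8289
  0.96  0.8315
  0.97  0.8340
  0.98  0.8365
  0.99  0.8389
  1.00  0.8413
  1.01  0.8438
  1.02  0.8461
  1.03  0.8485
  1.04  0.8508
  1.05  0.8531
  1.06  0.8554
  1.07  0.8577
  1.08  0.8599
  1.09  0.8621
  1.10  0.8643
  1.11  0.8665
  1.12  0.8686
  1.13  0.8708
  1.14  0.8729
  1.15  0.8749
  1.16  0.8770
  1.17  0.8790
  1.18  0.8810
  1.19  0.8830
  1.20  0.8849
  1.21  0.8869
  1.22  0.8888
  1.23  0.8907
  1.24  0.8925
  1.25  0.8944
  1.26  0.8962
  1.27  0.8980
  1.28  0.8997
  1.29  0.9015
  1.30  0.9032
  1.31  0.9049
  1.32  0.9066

$11.49

T = 0.75;  σ√T = 0.4157
d₁ = [ln(30/20) + (0.055 + 0.48²/2)·0.75] / 0.4157 = [0.4055 + 0.1276] / 0.4157 = 1.2825 ⇒ 1.28
d₂ = d₁ − σ√T = 1.2825 − 0.4157 = 0.8668 ⇒ 0.87
exp(−rT) = exp(−0.055·0.75) = 0.9596
C = 30·N(1.28) − 20·0.9596·N(0.87) = 30·0.8997 − 20·0.9596·0.8078 = 26.9910 − 15.5033 = 11.4877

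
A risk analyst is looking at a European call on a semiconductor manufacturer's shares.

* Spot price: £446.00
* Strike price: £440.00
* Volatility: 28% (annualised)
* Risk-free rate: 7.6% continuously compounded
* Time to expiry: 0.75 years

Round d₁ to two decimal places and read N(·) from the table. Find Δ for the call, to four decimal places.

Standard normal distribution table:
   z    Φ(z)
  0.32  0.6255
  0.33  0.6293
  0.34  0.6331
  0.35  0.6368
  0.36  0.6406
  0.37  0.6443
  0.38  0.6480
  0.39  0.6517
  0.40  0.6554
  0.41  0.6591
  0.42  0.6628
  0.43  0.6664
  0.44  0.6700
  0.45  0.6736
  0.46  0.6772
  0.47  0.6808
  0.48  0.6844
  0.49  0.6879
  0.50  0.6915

σ√T = 0.28 × 0.8660 = 0.2425
d₁ = [ln(446/440) + (0.076 + 0.28²/2)·0.75] / 0.2425 = [0.0135 + 0.0864] / 0.2425 = 0.4122 which rounds to 0.41
N(d₁) = N(0.41) = 0.6591
Δ_call = N(d₁) = 0.6591

0.6591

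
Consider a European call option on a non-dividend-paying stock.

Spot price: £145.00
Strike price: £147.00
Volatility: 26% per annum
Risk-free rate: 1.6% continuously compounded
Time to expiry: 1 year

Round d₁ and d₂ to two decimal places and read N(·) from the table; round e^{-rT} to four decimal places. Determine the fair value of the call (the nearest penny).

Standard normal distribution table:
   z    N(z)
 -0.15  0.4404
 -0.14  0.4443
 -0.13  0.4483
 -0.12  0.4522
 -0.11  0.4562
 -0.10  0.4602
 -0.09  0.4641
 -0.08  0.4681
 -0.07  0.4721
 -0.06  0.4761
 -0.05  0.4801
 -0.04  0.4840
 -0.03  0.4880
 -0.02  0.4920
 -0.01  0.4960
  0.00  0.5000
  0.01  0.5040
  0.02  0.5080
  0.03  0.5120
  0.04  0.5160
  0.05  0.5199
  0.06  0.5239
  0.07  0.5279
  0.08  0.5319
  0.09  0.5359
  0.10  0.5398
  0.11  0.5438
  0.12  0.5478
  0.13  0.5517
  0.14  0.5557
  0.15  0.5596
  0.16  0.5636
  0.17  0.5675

£15.16

σ√T = 0.26 × 1.0000 = 0.2600
d₁ = [ln(145/147) + (0.016 + 0.26²/2)·1] / 0.2600 = [-0.0137 + 0.0498] / 0.2600 = 0.1389 → 0.14
d₂ = d₁ − σ√T = 0.1389 − 0.2600 = -0.1211 → -0.12
e^(−rT) = e^(−0.016·1) = 0.9841
C = 145·N(0.14) − 147·0.9841·N(-0.12) = 145·0.5557 − 147·0.9841·0.4522 = 80.5765 − 65.4165 = 15.1600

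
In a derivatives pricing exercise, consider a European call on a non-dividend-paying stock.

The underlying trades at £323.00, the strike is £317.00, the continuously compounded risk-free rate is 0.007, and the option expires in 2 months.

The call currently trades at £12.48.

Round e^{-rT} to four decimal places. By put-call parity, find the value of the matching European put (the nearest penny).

exp(−rT) = exp(−0.007·0.1667) = 0.9988
Put-call parity: C − P = S − K·e^(−rT) = 323 − 317·0.9988 = 323 − 316.6196 = 6.3804
P = C − (C − P) = 12.48 − (6.3804) = 6.0996

£6.10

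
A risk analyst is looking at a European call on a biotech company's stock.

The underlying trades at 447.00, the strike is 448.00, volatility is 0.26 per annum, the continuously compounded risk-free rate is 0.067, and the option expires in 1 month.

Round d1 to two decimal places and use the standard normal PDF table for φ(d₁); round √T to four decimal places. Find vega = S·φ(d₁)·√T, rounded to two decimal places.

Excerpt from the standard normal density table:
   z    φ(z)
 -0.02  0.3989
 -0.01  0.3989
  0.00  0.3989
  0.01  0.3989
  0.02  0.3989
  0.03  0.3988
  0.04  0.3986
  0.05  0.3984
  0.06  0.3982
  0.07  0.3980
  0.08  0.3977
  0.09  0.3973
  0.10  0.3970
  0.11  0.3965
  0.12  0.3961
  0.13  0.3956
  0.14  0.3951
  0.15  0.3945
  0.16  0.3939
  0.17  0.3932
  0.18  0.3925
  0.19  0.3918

51.32

σ√T = 0.26 × 0.2887 = 0.0751
d₁ = [ln(447/448) + (0.067 + 0.26²/2)·0.08333] / 0.0751 = [-0.0022 + 0.0084] / 0.0751 = 0.0821 ≈ 0.08
√T = √0.08333 = 0.2887
φ(d₁) = φ(0.08) = 0.3977
vega = S·φ(d₁)·√T = 447·0.3977·0.2887 = 51.3227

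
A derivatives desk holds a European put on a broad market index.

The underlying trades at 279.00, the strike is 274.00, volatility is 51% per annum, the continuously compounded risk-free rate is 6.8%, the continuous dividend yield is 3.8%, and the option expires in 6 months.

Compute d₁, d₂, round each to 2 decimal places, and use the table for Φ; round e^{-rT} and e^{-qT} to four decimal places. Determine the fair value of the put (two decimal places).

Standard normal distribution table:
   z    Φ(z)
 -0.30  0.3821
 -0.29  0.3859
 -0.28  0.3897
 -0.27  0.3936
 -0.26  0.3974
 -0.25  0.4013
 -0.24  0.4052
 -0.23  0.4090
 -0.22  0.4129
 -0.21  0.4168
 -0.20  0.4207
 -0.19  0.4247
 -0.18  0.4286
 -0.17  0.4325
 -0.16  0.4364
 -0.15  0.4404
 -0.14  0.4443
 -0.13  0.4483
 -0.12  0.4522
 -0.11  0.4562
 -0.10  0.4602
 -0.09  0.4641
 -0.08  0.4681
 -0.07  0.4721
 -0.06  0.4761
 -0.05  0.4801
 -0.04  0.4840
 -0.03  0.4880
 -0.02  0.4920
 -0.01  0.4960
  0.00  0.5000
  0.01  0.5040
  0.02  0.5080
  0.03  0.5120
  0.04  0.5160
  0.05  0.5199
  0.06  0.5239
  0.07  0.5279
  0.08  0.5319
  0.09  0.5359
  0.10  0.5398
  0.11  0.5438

34.18

T = 0.5;  σ√T = 0.3606
d₁ = [ln(279/274) + (0.068 − 0.038 + 0.51²/2)·0.5] / 0.3606 = [0.0181 + 0.0800] / 0.3606 = 0.2721 ≈ 0.27
d₂ = d₁ − σ√T = 0.2721 − 0.3606 = -0.0886 ≈ -0.09
e^(−qT) = e^(−0.038·0.5) = 0.9812;  e^(−rT) = e^(−0.068·0.5) = 0.9666
P = 274·0.9666·N(0.09) − 279·0.9812·N(-0.27) = 274·0.9666·0.5359 − 279·0.9812·0.3936 = 141.9323 − 107.7499 = 34.1824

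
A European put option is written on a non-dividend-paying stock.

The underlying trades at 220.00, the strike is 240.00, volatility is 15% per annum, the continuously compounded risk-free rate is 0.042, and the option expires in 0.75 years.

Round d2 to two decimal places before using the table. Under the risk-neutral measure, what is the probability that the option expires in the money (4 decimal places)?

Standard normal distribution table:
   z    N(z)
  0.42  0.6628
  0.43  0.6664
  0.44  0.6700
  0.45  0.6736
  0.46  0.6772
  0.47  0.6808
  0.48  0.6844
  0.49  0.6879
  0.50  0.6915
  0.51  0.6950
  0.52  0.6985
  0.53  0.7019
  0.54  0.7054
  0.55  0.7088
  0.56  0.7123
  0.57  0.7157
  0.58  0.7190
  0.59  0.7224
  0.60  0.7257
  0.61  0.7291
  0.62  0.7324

σ√T = 0.15 × 0.8660 = 0.1299
d₁ = [ln(220/240) + (0.042 + 0.15²/2)·0.75] / 0.1299 = [-0.0870 + 0.0399] / 0.1299 = -0.3624 ≈ -0.36
d₂ = d₁ − σ√T = -0.3624 − 0.1299 = -0.4923 ≈ -0.49
Risk-neutral Pr[S_T < K] = N(−d₂) = N(0.49) = 0.6879

0.6879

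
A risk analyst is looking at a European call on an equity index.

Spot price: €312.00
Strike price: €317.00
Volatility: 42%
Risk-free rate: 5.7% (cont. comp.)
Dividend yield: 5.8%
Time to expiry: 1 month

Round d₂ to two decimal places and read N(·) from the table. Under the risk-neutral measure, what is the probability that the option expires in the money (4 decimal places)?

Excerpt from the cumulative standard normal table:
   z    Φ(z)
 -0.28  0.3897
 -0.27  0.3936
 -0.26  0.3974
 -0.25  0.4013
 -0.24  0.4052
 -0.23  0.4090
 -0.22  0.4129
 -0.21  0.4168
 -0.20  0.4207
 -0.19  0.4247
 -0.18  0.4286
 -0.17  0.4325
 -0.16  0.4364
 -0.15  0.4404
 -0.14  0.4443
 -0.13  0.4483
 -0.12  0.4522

0.4247

σ√T = 0.42·√0.08333 = 0.1212
ln(S/K) + (r − q + σ²/2)T = ln(312/317) + (0.057 − 0.058 + 0.42²/2)·0.08333 = -0.0159 + 0.0073 = -0.0086
d₁ = -0.0086 / 0.1212 = -0.0712 ⇒ -0.07
d₂ = d₁ − σ√T = -0.0712 − 0.1212 = -0.1924 ⇒ -0.19
Pr(exercise) under Q = N(d₂) = 0.4247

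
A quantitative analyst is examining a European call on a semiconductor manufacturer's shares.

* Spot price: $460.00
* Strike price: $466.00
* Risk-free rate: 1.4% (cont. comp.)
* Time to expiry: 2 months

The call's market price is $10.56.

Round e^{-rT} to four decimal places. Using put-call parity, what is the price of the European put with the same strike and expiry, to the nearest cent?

$15.49

e^(−rT) = e^(−0.014·0.1667) = 0.9977
Put-call parity: C − P = S − K·e^(−rT) = 460 − 466·0.9977 = 460 − 464.9282 = -4.9282
P = C − (C − P) = 10.56 − (-4.9282) = 15.4882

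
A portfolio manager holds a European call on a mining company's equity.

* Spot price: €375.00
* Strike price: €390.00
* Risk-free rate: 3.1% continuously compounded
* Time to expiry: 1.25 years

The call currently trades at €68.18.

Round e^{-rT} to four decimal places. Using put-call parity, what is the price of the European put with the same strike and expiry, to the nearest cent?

e^(−rT) = e^(−0.031·1.25) = 0.9620
Put-call parity: C − P = S − K·e^(−rT) = 375 − 390·0.9620 = 375 − 375.1800 = -0.1800
P = C − (C − P) = 68.18 − (-0.1800) = 68.3600

€68.36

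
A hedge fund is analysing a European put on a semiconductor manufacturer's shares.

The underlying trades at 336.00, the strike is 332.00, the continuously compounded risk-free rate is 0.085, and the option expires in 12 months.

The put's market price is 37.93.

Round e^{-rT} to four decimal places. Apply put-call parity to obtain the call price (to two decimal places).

68.99

e^(−rT) = e^(−0.085·1) = 0.9185
Put-call parity: C − P = S − K·e^(−rT) = 336 − 332·0.9185 = 336 − 304.9420 = 31.0580
C = P + (C − P) = 37.93 + (31.0580) = 68.9880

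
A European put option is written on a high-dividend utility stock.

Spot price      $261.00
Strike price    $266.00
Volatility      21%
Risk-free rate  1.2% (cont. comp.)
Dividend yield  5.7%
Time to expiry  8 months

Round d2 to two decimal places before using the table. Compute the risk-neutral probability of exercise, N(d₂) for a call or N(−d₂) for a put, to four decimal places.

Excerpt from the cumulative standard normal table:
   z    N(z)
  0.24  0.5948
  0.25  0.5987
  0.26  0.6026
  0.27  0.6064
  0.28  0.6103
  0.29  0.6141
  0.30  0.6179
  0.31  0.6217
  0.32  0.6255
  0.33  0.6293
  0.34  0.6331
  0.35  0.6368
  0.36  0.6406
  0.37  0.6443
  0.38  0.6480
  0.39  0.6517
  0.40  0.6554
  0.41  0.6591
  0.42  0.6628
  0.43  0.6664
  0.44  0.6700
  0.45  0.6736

0.6443

σ√T = 0.21·√0.6667 = 0.1715
ln(S/K) + (r − q + σ²/2)T = ln(261/266) + (0.012 − 0.057 + 0.21²/2)·0.6667 = -0.0190 − 0.0153 = -0.0343
d₁ = -0.0343 / 0.1715 = -0.1999 ≈ -0.20
d₂ = d₁ − σ√T = -0.1999 − 0.1715 = -0.3714 ≈ -0.37
Pr(exercise) under Q = N(−d₂) = N(0.37) = 0.6443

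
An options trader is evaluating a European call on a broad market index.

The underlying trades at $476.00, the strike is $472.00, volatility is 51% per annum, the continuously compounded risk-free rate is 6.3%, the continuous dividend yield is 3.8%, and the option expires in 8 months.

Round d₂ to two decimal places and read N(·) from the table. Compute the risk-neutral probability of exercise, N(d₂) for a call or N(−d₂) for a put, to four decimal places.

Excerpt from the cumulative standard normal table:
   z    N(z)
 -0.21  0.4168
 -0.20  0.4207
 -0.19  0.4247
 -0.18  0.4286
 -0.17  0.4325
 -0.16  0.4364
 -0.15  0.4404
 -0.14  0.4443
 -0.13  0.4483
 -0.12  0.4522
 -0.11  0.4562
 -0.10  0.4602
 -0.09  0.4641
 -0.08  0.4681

0.4404

T = 0.6667;  σ√T = 0.4164
ln(S/K) + (r − q + σ²/2)T = ln(476/472) + (0.063 − 0.038 + 0.51²/2)·0.6667 = 0.0084 + 0.1034 = 0.1118
d₁ = 0.1118 / 0.4164 = 0.2685 ⇒ 0.27
d₂ = d₁ − σ√T = 0.2685 − 0.4164 = -0.1479 ⇒ -0.15
Pr(exercise) under Q = N(d₂) = 0.4404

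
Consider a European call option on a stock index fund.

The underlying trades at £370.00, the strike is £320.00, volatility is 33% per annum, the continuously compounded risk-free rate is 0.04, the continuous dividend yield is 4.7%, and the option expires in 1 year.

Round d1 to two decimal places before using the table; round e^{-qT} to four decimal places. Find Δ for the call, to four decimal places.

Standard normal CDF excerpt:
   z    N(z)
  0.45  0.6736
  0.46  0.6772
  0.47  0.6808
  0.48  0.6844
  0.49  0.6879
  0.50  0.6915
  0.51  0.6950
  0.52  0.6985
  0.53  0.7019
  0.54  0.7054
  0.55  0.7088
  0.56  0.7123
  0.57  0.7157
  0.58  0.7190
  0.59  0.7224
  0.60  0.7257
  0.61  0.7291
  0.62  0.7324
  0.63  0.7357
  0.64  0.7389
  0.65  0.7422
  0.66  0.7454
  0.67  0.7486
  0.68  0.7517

0.6860

σ√T = 0.33·√1 = 0.3300
d₁ = [ln(370/320) + (0.04 − 0.047 + 0.33²/2)·1] / 0.3300 = [0.1452 + 0.0475] / 0.3300 = 0.5837 which rounds to 0.58
N(d₁) = N(0.58) = 0.7190
Δ_call = exp(−qT)·N(d₁) = 0.9541·0.7190 = 0.6860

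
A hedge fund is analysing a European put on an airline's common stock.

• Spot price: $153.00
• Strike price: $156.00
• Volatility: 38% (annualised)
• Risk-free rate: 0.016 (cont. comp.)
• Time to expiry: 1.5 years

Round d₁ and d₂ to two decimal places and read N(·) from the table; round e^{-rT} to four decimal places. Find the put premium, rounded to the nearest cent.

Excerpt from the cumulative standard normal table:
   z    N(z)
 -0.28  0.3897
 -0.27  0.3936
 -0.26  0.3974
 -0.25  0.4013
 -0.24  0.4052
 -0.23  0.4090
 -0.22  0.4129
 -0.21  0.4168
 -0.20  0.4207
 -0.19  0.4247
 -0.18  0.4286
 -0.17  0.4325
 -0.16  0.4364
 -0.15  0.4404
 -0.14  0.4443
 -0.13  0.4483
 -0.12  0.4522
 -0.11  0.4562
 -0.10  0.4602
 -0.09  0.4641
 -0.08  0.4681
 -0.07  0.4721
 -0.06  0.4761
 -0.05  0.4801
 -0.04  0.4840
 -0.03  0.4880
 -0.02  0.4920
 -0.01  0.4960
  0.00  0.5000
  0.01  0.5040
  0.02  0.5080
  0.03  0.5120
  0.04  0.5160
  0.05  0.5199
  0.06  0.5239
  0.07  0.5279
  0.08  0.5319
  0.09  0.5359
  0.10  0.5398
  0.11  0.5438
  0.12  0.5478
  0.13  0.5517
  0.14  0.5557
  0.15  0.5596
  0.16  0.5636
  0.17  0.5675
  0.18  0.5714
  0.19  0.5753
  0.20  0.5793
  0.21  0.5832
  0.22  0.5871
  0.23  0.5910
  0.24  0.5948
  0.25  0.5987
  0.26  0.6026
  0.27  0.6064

$27.42

σ√T = 0.38·√1.5 = 0.4654
d₁ = [ln(153/156) + (0.016 + 0.38²/2)·1.5] / 0.4654 = [-0.0194 + 0.1323] / 0.4654 = 0.2425 ⇒ 0.24
d₂ = d₁ − σ√T = 0.2425 − 0.4654 = -0.2229 ⇒ -0.22
exp(−rT) = exp(−0.016·1.5) = 0.9763
P = 156·0.9763·N(0.22) − 153·N(-0.24) = 156·0.9763·0.5871 − 153·0.4052 = 89.4170 − 61.9956 = 27.4214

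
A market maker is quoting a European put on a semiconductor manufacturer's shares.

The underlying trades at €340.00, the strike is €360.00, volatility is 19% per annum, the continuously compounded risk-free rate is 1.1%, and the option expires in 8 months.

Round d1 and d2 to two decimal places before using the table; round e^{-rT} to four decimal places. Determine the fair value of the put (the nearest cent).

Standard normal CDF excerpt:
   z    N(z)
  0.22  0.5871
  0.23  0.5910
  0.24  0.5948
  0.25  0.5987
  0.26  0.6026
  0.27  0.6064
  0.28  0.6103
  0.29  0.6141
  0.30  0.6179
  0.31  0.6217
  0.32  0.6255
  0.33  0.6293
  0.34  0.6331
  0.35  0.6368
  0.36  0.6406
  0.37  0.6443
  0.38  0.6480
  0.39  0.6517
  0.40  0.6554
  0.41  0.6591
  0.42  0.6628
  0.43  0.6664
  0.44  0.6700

€31.99

T = 0.6667;  σ√T = 0.1551
d₁ = [ln(340/360) + (0.011 + 0.19²/2)·0.6667] / 0.1551 = [-0.0572 + 0.0194] / 0.1551 = -0.2436 ≈ -0.24
d₂ = d₁ − σ√T = -0.2436 − 0.1551 = -0.3987 ≈ -0.40
exp(−rT) = exp(−0.011·0.6667) = 0.9927
N(−d₂) = N(0.40) = 0.6554;  N(−d₁) = N(0.24) = 0.5948
P = 360·0.9927·0.6554 − 340·0.5948 = 234.2216 − 202.2320 = 31.9896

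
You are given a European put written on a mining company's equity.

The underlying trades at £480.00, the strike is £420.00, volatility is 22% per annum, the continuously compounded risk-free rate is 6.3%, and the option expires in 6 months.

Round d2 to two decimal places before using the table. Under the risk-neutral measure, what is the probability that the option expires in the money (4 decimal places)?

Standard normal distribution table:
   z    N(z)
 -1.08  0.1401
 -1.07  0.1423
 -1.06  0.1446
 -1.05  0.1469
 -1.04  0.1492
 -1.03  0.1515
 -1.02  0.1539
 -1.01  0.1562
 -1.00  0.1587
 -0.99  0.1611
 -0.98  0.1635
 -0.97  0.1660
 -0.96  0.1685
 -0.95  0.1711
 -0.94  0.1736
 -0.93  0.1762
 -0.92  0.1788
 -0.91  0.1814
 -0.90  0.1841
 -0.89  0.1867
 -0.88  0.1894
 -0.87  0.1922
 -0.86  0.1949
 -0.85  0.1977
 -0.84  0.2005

T = 0.5;  σ√T = 0.1556
d₁ = [ln(480/420) + (0.063 + ½·0.22²)·0.5] / (σ√T) = (0.1335 + 0.0436) / 0.1556 = 1.1386 ⇒ 1.14
d₂ = 1.1386 − 0.1556 = 0.9831 ⇒ 0.98
Pr(exercise) under Q = N(−d₂) = N(-0.98) = 0.1635

0.1635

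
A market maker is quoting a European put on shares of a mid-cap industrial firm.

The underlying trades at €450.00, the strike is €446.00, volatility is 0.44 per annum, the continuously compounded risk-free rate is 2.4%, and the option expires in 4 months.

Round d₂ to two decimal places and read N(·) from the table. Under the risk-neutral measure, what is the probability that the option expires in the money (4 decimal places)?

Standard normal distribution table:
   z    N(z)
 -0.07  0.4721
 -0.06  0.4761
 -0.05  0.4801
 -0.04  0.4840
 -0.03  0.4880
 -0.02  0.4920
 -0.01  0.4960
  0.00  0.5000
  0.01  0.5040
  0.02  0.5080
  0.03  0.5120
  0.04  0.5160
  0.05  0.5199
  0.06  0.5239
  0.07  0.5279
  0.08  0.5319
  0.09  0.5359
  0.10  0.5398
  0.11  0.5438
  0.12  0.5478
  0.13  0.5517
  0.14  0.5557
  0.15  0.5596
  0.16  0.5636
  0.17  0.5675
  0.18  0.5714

σ√T = 0.44·√0.3333 = 0.2540
d₁ = [ln(450/446) + (0.024 + ½·0.44²)·0.3333] / (σ√T) = (0.0089 + 0.0403) / 0.2540 = 0.1937 ≈ 0.19
d₂ = 0.1937 − 0.2540 = -0.0604 ≈ -0.06
Pr(exercise) under Q = N(−d₂) = N(0.06) = 0.5239

0.5239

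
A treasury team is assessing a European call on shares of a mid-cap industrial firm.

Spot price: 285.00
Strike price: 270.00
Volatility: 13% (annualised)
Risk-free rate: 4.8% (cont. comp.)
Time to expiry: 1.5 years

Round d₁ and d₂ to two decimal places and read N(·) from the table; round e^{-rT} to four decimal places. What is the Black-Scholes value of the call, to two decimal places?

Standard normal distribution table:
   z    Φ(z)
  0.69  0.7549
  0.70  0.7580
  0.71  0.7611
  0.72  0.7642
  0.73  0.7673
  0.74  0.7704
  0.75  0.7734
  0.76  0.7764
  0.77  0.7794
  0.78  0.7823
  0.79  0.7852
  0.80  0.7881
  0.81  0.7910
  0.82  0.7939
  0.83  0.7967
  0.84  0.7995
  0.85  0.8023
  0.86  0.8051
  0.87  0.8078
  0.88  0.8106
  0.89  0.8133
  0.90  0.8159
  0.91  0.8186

σ√T = 0.13·√1.5 = 0.1592
d₁ = [ln(285/270) + (0.048 + 0.13²/2)·1.5] / 0.1592 = [0.0541 + 0.0847] / 0.1592 = 0.8714 → 0.87
d₂ = d₁ − σ√T = 0.8714 − 0.1592 = 0.7122 → 0.71
e^(−rT) = e^(−0.048·1.5) = 0.9305
C = 285·N(0.87) − 270·0.9305·N(0.71) = 285·0.8078 − 270·0.9305·0.7611 = 230.2230 − 191.2150 = 39.0080

39.01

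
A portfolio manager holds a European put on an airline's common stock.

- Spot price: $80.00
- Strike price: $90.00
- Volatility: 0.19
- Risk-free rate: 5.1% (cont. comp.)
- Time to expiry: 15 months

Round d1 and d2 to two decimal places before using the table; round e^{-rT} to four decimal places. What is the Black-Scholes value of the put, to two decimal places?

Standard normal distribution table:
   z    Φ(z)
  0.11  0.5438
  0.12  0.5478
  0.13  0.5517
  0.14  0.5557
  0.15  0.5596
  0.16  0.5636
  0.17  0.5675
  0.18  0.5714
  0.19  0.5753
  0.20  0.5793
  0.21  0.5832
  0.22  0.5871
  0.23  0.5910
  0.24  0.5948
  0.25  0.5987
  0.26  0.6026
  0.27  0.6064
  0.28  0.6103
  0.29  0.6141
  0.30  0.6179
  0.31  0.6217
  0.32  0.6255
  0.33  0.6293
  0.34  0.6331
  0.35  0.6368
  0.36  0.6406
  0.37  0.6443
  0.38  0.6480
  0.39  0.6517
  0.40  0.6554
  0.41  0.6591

$9.32

σ√T = 0.19 × 1.1180 = 0.2124
d₁ = [ln(80/90) + (0.051 + 0.19²/2)·1.25] / 0.2124 = [-0.1178 + 0.0863] / 0.2124 = -0.1481 which rounds to -0.15
d₂ = d₁ − σ√T = -0.1481 − 0.2124 = -0.3606 which rounds to -0.36
e^(−rT) = e^(−0.051·1.25) = 0.9382
N(−d₂) = N(0.36) = 0.6406;  N(−d₁) = N(0.15) = 0.5596
P = 90·0.9382·0.6406 − 80·0.5596 = 54.0910 − 44.7680 = 9.3230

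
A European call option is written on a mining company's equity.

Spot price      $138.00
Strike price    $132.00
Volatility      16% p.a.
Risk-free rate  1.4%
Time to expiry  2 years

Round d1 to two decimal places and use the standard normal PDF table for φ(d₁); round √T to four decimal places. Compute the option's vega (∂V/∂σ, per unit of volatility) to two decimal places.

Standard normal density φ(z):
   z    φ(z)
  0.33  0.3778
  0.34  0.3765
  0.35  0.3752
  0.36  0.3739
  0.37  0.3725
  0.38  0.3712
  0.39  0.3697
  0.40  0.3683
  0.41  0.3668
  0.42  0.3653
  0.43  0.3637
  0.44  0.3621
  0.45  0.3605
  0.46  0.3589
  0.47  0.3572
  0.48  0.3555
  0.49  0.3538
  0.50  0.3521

70.98

T = 2;  σ√T = 0.2263
ln(S/K) + (r + σ²/2)T = ln(138/132) + (0.014 + 0.16²/2)·2 = 0.0445 + 0.0536 = 0.0981
d₁ = 0.0981 / 0.2263 = 0.4333 ≈ 0.43
√T = √2 = 1.4142
φ(d₁) = φ(0.43) = 0.3637
vega = S·φ(d₁)·√T = 138·0.3637·1.4142 = 70.9795
(Vega is the same for a European call and put with the same parameters.)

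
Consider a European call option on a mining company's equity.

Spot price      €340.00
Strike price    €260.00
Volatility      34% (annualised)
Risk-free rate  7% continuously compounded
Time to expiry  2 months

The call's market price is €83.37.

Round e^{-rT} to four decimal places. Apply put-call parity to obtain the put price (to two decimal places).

e^(−rT) = e^(−0.07·0.1667) = 0.9884
Put-call parity: C − P = S − K·e^(−rT) = 340 − 260·0.9884 = 340 − 256.9840 = 83.0160
P = C − (C − P) = 83.37 − (83.0160) = 0.3540

€0.35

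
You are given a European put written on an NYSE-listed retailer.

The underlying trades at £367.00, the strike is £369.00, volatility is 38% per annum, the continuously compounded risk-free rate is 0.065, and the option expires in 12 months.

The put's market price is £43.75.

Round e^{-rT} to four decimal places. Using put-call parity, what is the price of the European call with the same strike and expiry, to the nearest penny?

exp(−rT) = exp(−0.065·1) = 0.9371
Put-call parity: C − P = S − K·e^(−rT) = 367 − 369·0.9371 = 367 − 345.7899 = 21.2101
C = P + (C − P) = 43.75 + (21.2101) = 64.9601

£64.96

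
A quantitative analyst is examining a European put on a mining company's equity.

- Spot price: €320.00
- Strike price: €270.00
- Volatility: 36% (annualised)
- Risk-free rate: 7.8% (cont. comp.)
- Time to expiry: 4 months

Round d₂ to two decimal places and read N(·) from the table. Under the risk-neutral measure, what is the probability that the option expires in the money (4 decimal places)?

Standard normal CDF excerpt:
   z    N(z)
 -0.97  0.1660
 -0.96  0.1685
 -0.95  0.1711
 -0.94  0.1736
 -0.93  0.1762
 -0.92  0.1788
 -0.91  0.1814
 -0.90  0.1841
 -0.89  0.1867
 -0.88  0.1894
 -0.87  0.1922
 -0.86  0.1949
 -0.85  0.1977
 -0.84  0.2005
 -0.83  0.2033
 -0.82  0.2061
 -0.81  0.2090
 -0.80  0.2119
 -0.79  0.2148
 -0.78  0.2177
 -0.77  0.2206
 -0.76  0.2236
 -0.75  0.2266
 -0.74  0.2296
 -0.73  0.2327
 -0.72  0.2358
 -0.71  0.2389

σ√T = 0.36·√0.3333 = 0.2078
d₁ = [ln(320/270) + (0.078 + ½·0.36²)·0.3333] / (σ√T) = (0.1699 + 0.0476) / 0.2078 = 1.0464 ⇒ 1.05
d₂ = 1.0464 − 0.2078 = 0.8386 ⇒ 0.84
Pr(exercise) under Q = N(−d₂) = N(-0.84) = 0.2005

0.2005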